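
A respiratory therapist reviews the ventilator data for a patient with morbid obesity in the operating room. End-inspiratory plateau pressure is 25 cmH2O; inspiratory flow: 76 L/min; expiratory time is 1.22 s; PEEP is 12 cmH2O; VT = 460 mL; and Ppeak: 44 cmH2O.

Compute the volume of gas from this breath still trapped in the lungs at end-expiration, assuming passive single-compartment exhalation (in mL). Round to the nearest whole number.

46

Flow: 76 L/min ÷ 60 = 1.2667 L/s.
R = (PIP − Pplat)/V̇ = (44 − 25) / 1.2667 = 19.0/1.2667 = 15.0 cmH2O·s/L.
C = Vt/(Pplat − PEEP) = 460.0 / (25 − 12) = 460.0/13.0 = 35.385 mL/cmH2O.
τ = R × C = 15.0 × 0.03539 L/cmH2O = 0.5309 s.
Fraction remaining = e^(−Te/τ) = e^(−1.22/0.5309) = 0.1005.
Trapped volume = 460.0 × 0.1005 = 46.23 mL.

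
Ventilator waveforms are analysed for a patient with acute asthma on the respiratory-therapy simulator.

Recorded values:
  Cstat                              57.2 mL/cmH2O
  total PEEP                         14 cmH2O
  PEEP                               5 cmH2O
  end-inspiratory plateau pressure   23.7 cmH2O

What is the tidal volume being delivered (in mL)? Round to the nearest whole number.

555

End-expiratory occlusion gives total PEEP = 14 cmH2O (intrinsic PEEP = 14 − 5 = 9). Use total PEEP for the elastic gradient.
Vt = Cstat × (Pplat − PEEPtotal) = 57.2 × (23.7 − 14) = 57.2 × 9.7 = 554.84 mL.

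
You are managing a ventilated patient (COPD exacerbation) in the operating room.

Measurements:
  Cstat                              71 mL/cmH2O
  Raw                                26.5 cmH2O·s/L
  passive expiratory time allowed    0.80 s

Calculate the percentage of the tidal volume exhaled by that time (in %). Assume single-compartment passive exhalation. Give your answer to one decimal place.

τ = R × C = 26.5 × 71 mL/cmH2O = 26.5 × 0.071 L/cmH2O = 1.882 s.
Passive exhalation: V(t)/V₀ = e^(−t/τ) = e^(−0.80/1.882) = 0.6537.
Fraction exhaled = 1 − 0.6537 = 0.3463 → 34.63%.

34.6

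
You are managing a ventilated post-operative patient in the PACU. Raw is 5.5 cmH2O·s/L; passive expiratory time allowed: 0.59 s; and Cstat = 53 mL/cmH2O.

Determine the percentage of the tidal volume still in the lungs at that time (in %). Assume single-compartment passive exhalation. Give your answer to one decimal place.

τ = R × C = 5.5 × 53 mL/cmH2O = 5.5 × 0.053 L/cmH2O = 0.2915 s.
Passive exhalation: V(t)/V₀ = e^(−t/τ) = e^(−0.59/0.2915) = 0.1321.
Fraction remaining = 0.1321 → 13.21%.

13.2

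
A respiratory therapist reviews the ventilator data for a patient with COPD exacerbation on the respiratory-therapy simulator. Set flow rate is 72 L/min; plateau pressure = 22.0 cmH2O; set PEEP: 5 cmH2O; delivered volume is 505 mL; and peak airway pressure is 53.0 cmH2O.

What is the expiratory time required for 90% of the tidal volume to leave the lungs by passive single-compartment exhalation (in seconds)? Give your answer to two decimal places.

1.77

Flow: 72 L/min ÷ 60 = 1.2 L/s.
R = (PIP − Pplat)/V̇ = (53.0 − 22.0) / 1.2 = 31.0/1.2 = 25.833 cmH2O·s/L.
C = Vt/(Pplat − PEEP) = 505.0 / (22.0 − 5) = 505.0/17.0 = 29.706 mL/cmH2O.
τ = R × C = 25.833 × 0.02971 L/cmH2O = 0.7675 s.
t = −τ·ln(1 − 0.90) = −0.7675·ln(0.1) = 1.767 s.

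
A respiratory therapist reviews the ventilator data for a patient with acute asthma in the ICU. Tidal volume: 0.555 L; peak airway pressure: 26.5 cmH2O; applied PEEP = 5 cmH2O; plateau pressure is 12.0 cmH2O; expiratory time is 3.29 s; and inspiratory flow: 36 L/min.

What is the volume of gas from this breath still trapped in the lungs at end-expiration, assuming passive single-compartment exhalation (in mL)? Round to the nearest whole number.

Flow: 36 L/min ÷ 60 = 0.6 L/s.
R = (PIP − Pplat)/V̇ = (26.5 − 12.0) / 0.6 = 14.5/0.6 = 24.167 cmH2O·s/L.
C = Vt/(Pplat − PEEP) = 555.0 / (12.0 − 5) = 555.0/7.0 = 79.286 mL/cmH2O.
τ = R × C = 24.167 × 0.07929 L/cmH2O = 1.916 s.
Fraction remaining = e^(−Te/τ) = e^(−3.29/1.916) = 0.1796.
Trapped volume = 555.0 × 0.1796 = 99.678 mL.

100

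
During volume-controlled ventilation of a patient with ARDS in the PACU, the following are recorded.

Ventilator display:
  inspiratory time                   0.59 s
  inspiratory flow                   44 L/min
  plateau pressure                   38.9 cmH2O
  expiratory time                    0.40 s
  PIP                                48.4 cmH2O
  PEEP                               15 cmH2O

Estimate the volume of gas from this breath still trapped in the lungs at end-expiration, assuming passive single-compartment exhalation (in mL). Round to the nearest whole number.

Flow: 44 L/min ÷ 60 = 0.7333 L/s.
Vt = flow × Ti = 0.7333 L/s × 0.59 s × 1000 mL/L = 432.65 mL.
R = (PIP − Pplat)/V̇ = (48.4 − 38.9) / 0.7333 = 9.5/0.7333 = 12.955 cmH2O·s/L.
C = Vt/(Pplat − PEEP) = 432.65 / (38.9 − 15) = 432.65/23.9 = 18.103 mL/cmH2O.
τ = R × C = 12.955 × 0.0181 L/cmH2O = 0.2345 s.
Fraction remaining = e^(−Te/τ) = e^(−0.40/0.2345) = 0.1816.
Trapped volume = 432.65 × 0.1816 = 78.569 mL.

79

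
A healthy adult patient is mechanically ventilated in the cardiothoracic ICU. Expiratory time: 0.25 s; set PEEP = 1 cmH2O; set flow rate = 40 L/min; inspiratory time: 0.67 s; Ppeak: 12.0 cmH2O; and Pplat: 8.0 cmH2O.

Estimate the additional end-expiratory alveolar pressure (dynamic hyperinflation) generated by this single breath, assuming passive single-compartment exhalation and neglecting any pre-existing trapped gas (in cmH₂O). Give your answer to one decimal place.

Flow: 40 L/min ÷ 60 = 0.6667 L/s.
Vt = flow × Ti = 0.6667 L/s × 0.67 s × 1000 mL/L = 446.69 mL.
R = (PIP − Pplat)/V̇ = (12.0 − 8.0) / 0.6667 = 4.0/0.6667 = 6.0 cmH2O·s/L.
C = Vt/(Pplat − PEEP) = 446.69 / (8.0 − 1) = 446.69/7.0 = 63.813 mL/cmH2O.
τ = R × C = 6.0 × 0.06381 L/cmH2O = 0.3829 s.
Fraction remaining = e^(−Te/τ) = e^(−0.25/0.3829) = 0.5205; trapped volume = 446.69 × 0.5205 = 232.5 mL.
Additional alveolar pressure from trapping ≈ V_trapped / C = 232.5 / 63.813 = 3.643 cmH2O.

3.6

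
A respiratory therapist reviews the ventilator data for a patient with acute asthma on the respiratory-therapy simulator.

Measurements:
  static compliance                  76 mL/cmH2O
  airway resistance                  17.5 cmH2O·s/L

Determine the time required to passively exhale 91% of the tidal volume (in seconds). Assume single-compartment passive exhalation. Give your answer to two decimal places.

τ = R × C = 17.5 × 76 mL/cmH2O = 17.5 × 0.076 L/cmH2O = 1.33 s.
Exhaled fraction f = 1 − e^(−t/τ) → t = −τ·ln(1 − f) = −1.33·ln(0.09) = 3.203 s.

3.20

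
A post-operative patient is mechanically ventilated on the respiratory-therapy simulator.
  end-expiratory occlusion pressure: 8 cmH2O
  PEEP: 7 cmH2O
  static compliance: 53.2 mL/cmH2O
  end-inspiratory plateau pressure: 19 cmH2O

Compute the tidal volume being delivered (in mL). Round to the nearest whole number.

End-expiratory occlusion gives total PEEP = 8 cmH2O (intrinsic PEEP = 8 − 7 = 1). Use total PEEP for the elastic gradient.
Vt = Cstat × (Pplat − PEEPtotal) = 53.2 × (19 − 8) = 53.2 × 11.0 = 585.2 mL.

585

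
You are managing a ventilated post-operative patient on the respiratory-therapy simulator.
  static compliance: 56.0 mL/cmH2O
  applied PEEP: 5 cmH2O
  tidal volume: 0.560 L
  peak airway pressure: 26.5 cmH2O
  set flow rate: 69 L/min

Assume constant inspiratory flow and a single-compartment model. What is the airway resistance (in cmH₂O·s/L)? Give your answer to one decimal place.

Flow: 69 L/min ÷ 60 = 1.15 L/s.
Equation of motion (constant flow): PIP = Vt/C + R·V̇ + PEEP.
R·V̇ = PIP − Vt/C − PEEP = 26.5 − 560/56.0 − 5 = 26.5 − 10.0 − 5 = 11.5 cmH2O.
R = 11.5 / 1.15 = 10.0 cmH2O·s/L.

10.0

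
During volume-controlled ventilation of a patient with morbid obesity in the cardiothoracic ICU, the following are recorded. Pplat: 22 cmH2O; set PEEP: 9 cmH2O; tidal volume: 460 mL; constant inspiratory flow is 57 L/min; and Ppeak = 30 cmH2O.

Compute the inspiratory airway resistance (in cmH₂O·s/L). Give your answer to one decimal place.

8.4

Flow: 57 L/min ÷ 60 = 0.95 L/s.
Raw = (PIP − Pplat) / flow = (30 − 22) / 0.95 = 8.0 / 0.95 = 8.421 cmH2O·s/L.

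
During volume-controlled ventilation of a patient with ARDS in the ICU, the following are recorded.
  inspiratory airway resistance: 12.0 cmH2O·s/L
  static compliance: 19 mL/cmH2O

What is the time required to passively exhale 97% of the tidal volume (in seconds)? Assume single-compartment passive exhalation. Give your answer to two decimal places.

τ = R × C = 12.0 × 19 mL/cmH2O = 12.0 × 0.019 L/cmH2O = 0.228 s.
Exhaled fraction f = 1 − e^(−t/τ) → t = −τ·ln(1 − f) = −0.228·ln(0.03) = 0.7995 s.

0.80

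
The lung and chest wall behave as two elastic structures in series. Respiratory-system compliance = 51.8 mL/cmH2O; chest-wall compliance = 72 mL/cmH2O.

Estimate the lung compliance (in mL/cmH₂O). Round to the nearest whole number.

1/CL = 1/Crs − 1/Ccw.
1/CL = 1/51.8 − 1/72 = 0.005416.
CL = 184.64 mL/cmH2O.

185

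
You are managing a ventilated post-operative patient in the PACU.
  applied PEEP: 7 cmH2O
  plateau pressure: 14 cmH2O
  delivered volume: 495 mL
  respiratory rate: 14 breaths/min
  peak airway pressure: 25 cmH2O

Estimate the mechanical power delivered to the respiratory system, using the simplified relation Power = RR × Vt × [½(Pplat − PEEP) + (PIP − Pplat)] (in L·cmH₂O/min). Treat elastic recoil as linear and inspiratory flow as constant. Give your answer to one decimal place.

Per-breath work = Vt × [½(Pplat−PEEP) + (PIP−Pplat)] = 0.495 × [0.5×7.0 + 11.0] = 0.495 × 14.5 = 7.178 L·cmH2O.
Power = 14 × 7.178 = 100.49 L·cmH2O/min.

100.5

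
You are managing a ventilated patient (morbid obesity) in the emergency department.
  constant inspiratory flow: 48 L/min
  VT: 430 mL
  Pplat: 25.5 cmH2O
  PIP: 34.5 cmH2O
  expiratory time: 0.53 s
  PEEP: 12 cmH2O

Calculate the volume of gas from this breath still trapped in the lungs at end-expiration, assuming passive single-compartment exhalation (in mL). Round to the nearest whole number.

98

Flow: 48 L/min ÷ 60 = 0.8 L/s.
R = (PIP − Pplat)/V̇ = (34.5 − 25.5) / 0.8 = 9.0/0.8 = 11.25 cmH2O·s/L.
C = Vt/(Pplat − PEEP) = 430.0 / (25.5 − 12) = 430.0/13.5 = 31.852 mL/cmH2O.
τ = R × C = 11.25 × 0.03185 L/cmH2O = 0.3583 s.
Fraction remaining = e^(−Te/τ) = e^(−0.53/0.3583) = 0.2278.
Trapped volume = 430.0 × 0.2278 = 97.954 mL.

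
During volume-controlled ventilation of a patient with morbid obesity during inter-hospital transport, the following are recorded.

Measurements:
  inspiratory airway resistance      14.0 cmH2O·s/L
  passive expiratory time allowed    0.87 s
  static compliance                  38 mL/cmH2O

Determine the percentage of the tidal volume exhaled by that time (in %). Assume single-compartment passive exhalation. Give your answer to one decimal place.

τ = R × C = 14.0 × 38 mL/cmH2O = 14.0 × 0.038 L/cmH2O = 0.532 s.
Passive exhalation: V(t)/V₀ = e^(−t/τ) = e^(−0.87/0.532) = 0.1949.
Fraction exhaled = 1 − 0.1949 = 0.8051 → 80.51%.

80.5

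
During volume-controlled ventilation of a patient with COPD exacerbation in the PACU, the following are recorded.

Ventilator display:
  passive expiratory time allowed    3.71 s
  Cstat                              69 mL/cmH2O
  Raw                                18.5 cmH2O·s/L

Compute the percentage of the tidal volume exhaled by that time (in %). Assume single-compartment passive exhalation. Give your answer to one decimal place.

τ = R × C = 18.5 × 69 mL/cmH2O = 18.5 × 0.069 L/cmH2O = 1.277 s.
Passive exhalation: V(t)/V₀ = e^(−t/τ) = e^(−3.71/1.277) = 0.05474.
Fraction exhaled = 1 − 0.05474 = 0.9453 → 94.53%.

94.5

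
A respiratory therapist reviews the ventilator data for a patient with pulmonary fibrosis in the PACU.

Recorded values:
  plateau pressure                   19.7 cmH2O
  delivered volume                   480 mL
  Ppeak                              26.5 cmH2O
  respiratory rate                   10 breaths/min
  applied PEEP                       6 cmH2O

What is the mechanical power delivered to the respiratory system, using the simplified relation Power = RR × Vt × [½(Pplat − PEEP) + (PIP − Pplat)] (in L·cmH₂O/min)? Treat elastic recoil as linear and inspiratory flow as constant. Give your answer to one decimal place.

Per-breath work = Vt × [½(Pplat−PEEP) + (PIP−Pplat)] = 0.480 × [0.5×13.7 + 6.8] = 0.480 × 13.65 = 6.552 L·cmH2O.
Power = 10 × 6.552 = 65.52 L·cmH2O/min.

65.5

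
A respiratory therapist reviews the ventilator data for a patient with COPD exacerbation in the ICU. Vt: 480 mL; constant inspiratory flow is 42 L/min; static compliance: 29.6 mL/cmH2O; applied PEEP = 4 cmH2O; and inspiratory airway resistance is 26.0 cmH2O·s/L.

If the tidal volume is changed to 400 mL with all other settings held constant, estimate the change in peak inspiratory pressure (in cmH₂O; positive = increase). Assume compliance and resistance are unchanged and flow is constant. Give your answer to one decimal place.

-2.7

PIP = Vt/C + R·V̇ + PEEP (constant-flow equation of motion).
Only the elastic term changes: ΔPIP = ΔVt / C = (400 − 480) / 29.6 = -2.703 cmH2O.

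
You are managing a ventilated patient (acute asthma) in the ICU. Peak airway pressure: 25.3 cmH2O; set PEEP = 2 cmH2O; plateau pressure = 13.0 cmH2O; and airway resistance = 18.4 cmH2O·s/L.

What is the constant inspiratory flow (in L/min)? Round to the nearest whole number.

flow = (PIP − Pplat) / Raw = (25.3 − 13.0) / 18.4 = 0.6685 L/s × 60 = 40.11 L/min.

40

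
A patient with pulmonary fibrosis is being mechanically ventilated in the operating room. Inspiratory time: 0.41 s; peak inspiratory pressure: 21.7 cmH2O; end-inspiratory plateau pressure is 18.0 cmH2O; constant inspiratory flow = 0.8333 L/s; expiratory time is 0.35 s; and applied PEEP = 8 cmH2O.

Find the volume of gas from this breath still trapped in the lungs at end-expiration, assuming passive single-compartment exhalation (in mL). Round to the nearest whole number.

Vt = flow × Ti = 0.8333 L/s × 0.41 s × 1000 mL/L = 341.65 mL.
R = (PIP − Pplat)/V̇ = (21.7 − 18.0) / 0.8333 = 3.7/0.8333 = 4.44 cmH2O·s/L.
C = Vt/(Pplat − PEEP) = 341.65 / (18.0 − 8) = 341.65/10.0 = 34.165 mL/cmH2O.
τ = R × C = 4.44 × 0.03417 L/cmH2O = 0.1517 s.
Fraction remaining = e^(−Te/τ) = e^(−0.35/0.1517) = 0.09954.
Trapped volume = 341.65 × 0.09954 = 34.008 mL.

34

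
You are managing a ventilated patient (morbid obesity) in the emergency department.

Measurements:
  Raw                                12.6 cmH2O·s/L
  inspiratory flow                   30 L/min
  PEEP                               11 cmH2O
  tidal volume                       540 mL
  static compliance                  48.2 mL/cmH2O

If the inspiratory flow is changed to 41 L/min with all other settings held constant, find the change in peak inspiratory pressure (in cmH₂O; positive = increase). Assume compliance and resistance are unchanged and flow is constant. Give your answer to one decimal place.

2.3

Flow: 30 L/min ÷ 60 = 0.5 L/s.
New flow: 41 L/min ÷ 60 = 0.6833 L/s.
PIP = Vt/C + R·V̇ + PEEP (constant-flow equation of motion).
Only the resistive term changes: ΔPIP = R × ΔV̇ = 12.6 × (0.6833 − 0.5) = 12.6 × 0.1833 = 2.31 cmH2O.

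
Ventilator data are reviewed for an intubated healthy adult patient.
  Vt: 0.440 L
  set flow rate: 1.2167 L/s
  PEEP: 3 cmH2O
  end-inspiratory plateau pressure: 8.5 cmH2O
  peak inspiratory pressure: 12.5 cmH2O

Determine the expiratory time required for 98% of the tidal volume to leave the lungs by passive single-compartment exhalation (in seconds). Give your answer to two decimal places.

R = (PIP − Pplat)/V̇ = (12.5 − 8.5) / 1.2167 = 4.0/1.2167 = 3.288 cmH2O·s/L.
C = Vt/(Pplat − PEEP) = 440.0 / (8.5 − 3) = 440.0/5.5 = 80.0 mL/cmH2O.
τ = R × C = 3.288 × 0.08 L/cmH2O = 0.263 s.
t = −τ·ln(1 − 0.98) = −0.263·ln(0.02) = 1.029 s.

1.03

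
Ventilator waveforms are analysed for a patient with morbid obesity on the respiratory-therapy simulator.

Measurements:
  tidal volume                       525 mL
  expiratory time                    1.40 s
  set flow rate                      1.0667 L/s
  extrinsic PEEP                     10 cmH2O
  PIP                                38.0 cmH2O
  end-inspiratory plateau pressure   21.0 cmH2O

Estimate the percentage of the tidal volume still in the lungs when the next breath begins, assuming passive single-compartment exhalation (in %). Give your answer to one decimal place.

R = (PIP − Pplat)/V̇ = (38.0 − 21.0) / 1.0667 = 17.0/1.0667 = 15.937 cmH2O·s/L.
C = Vt/(Pplat − PEEP) = 525.0 / (21.0 − 10) = 525.0/11.0 = 47.727 mL/cmH2O.
τ = R × C = 15.937 × 0.04773 L/cmH2O = 0.7607 s.
Fraction remaining at end-expiration = e^(−Te/τ) = e^(−1.40/0.7607) = 0.1588 → 15.88%.

15.9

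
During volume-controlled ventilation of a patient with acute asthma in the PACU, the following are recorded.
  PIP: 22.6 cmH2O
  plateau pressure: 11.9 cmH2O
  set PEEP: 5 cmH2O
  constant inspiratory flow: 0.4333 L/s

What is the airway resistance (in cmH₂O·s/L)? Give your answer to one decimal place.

Raw = (PIP − Pplat) / flow = (22.6 − 11.9) / 0.4333 = 10.7 / 0.4333 = 24.694 cmH2O·s/L.

24.7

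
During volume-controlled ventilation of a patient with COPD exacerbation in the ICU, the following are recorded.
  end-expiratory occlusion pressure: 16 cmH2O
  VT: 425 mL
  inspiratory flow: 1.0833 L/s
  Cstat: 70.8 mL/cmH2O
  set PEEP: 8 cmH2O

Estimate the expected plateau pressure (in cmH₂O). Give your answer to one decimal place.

End-expiratory occlusion gives total PEEP = 16 cmH2O (intrinsic PEEP = 16 − 8 = 8). Use total PEEP for the elastic gradient.
Pplat = PEEPtotal + Vt / Cstat = 16 + 425 / 70.8 = 16 + 6.003 = 22.003 cmH2O.

22.0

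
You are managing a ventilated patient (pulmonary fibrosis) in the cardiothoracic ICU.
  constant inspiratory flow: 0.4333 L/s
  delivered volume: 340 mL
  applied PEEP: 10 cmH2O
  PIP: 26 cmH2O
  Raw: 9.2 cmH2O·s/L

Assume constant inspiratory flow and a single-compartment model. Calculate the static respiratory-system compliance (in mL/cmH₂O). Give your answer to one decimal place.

28.3

Equation of motion (constant flow): PIP = Vt/C + R·V̇ + PEEP.
Vt/C = PIP − R·V̇ − PEEP = 26 − 9.2×0.4333 − 10 = 26 − 3.986 − 10 = 12.014 cmH2O.
C = Vt / 12.014 = 340 / 12.014 = 28.3 mL/cmH2O.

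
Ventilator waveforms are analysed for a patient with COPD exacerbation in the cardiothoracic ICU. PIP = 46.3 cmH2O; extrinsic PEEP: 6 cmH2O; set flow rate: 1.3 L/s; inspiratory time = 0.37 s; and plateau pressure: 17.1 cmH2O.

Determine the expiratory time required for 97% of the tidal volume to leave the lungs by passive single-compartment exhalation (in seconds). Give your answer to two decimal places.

3.41

Vt = flow × Ti = 1.3 L/s × 0.37 s × 1000 mL/L = 481.0 mL.
R = (PIP − Pplat)/V̇ = (46.3 − 17.1) / 1.3 = 29.2/1.3 = 22.462 cmH2O·s/L.
C = Vt/(Pplat − PEEP) = 481.0 / (17.1 − 6) = 481.0/11.1 = 43.333 mL/cmH2O.
τ = R × C = 22.462 × 0.04333 L/cmH2O = 0.9733 s.
t = −τ·ln(1 − 0.97) = −0.9733·ln(0.03) = 3.413 s.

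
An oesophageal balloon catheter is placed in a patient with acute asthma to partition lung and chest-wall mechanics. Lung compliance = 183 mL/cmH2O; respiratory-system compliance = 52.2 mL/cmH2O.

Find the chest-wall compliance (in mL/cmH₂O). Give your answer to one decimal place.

73.0

1/Ccw = 1/Crs − 1/CL.
1/Ccw = 1/52.2 − 1/183 = 0.01369.
Ccw = 73.046 mL/cmH2O.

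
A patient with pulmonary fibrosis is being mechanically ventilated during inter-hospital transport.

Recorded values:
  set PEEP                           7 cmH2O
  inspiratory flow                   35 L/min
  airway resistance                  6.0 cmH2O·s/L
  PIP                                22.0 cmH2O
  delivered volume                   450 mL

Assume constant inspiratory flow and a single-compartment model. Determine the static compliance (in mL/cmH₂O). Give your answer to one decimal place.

Flow: 35 L/min ÷ 60 = 0.5833 L/s.
Equation of motion (constant flow): PIP = Vt/C + R·V̇ + PEEP.
Vt/C = PIP − R·V̇ − PEEP = 22.0 − 6.0×0.5833 − 7 = 22.0 − 3.5 − 7 = 11.5 cmH2O.
C = Vt / 11.5 = 450 / 11.5 = 39.13 mL/cmH2O.

39.1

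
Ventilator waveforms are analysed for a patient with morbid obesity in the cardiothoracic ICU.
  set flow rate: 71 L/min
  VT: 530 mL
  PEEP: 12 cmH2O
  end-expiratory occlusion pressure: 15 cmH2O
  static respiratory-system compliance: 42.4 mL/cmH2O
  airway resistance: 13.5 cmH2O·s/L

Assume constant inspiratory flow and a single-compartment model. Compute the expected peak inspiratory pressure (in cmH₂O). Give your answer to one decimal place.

43.5

Flow: 71 L/min ÷ 60 = 1.1833 L/s.
Total PEEP = 15 cmH2O (set 12 + intrinsic 3); this is the baseline alveolar pressure.
Equation of motion (constant flow): PIP = Vt/C + R·V̇ + PEEP.
PIP = 530/42.4 + 13.5×1.1833 + 15 = 12.5 + 15.975 + 15 = 43.475 cmH2O.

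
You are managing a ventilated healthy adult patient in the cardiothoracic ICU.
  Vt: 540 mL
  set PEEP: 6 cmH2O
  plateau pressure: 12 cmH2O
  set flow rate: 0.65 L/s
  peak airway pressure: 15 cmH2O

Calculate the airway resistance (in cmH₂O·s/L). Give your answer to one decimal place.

Raw = (PIP − Pplat) / flow = (15 − 12) / 0.65 = 3.0 / 0.65 = 4.615 cmH2O·s/L.

4.6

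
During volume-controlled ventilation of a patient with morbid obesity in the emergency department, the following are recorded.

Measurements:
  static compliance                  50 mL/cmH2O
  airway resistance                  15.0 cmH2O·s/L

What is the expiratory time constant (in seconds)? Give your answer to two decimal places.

0.75

τ = R × C = 15.0 × 50 mL/cmH2O = 15.0 × 0.050 L/cmH2O = 0.75 s.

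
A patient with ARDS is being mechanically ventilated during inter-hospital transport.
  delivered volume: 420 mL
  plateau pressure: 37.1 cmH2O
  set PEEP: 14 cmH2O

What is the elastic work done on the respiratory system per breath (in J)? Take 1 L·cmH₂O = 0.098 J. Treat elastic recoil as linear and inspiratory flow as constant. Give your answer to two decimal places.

Elastic work ≈ ½ × (Pplat − PEEP) × Vt = 0.5 × (37.1 − 14) × 0.420 L = 0.5 × 23.1 × 0.420 = 4.851 L·cmH2O.
× 0.098 J/(L·cmH2O) → 0.4754 J.

0.48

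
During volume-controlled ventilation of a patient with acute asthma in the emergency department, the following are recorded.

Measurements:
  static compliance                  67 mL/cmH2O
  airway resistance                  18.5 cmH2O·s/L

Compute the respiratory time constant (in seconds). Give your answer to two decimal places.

τ = R × C = 18.5 × 67 mL/cmH2O = 18.5 × 0.067 L/cmH2O = 1.24 s.

1.24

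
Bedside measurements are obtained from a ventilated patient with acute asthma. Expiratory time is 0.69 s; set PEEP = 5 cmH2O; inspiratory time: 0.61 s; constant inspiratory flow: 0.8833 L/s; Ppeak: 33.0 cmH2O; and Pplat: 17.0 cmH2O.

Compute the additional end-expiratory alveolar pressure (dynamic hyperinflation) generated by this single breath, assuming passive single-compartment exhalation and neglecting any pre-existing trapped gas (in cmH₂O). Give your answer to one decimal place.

5.1

Vt = flow × Ti = 0.8833 L/s × 0.61 s × 1000 mL/L = 538.81 mL.
R = (PIP − Pplat)/V̇ = (33.0 − 17.0) / 0.8833 = 16.0/0.8833 = 18.114 cmH2O·s/L.
C = Vt/(Pplat − PEEP) = 538.81 / (17.0 − 5) = 538.81/12.0 = 44.901 mL/cmH2O.
τ = R × C = 18.114 × 0.0449 L/cmH2O = 0.8133 s.
Fraction remaining = e^(−Te/τ) = e^(−0.69/0.8133) = 0.4281; trapped volume = 538.81 × 0.4281 = 230.66 mL.
Additional alveolar pressure from trapping ≈ V_trapped / C = 230.66 / 44.901 = 5.137 cmH2O.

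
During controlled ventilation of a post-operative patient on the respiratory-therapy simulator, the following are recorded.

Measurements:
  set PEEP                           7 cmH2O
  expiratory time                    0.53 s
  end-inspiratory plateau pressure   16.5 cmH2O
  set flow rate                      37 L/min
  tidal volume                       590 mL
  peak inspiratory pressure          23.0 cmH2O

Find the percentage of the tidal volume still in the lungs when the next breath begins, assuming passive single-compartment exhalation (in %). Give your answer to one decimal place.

44.5

Flow: 37 L/min ÷ 60 = 0.6167 L/s.
R = (PIP − Pplat)/V̇ = (23.0 − 16.5) / 0.6167 = 6.5/0.6167 = 10.54 cmH2O·s/L.
C = Vt/(Pplat − PEEP) = 590.0 / (16.5 − 7) = 590.0/9.5 = 62.105 mL/cmH2O.
τ = R × C = 10.54 × 0.06211 L/cmH2O = 0.6546 s.
Fraction remaining at end-expiration = e^(−Te/τ) = e^(−0.53/0.6546) = 0.445 → 44.5%.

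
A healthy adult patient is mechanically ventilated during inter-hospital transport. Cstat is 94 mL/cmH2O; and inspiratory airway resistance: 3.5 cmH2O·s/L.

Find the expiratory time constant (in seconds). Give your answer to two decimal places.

0.33

τ = R × C = 3.5 × 94 mL/cmH2O = 3.5 × 0.094 L/cmH2O = 0.329 s.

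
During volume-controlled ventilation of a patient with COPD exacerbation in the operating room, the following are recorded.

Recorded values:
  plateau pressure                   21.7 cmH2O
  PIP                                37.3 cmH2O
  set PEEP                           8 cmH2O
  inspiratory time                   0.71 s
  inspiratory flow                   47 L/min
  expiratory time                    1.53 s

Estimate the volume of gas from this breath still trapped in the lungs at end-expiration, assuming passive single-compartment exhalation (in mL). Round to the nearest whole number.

Flow: 47 L/min ÷ 60 = 0.7833 L/s.
Vt = flow × Ti = 0.7833 L/s × 0.71 s × 1000 mL/L = 556.14 mL.
R = (PIP − Pplat)/V̇ = (37.3 − 21.7) / 0.7833 = 15.6/0.7833 = 19.916 cmH2O·s/L.
C = Vt/(Pplat − PEEP) = 556.14 / (21.7 − 8) = 556.14/13.7 = 40.594 mL/cmH2O.
τ = R × C = 19.916 × 0.04059 L/cmH2O = 0.8084 s.
Fraction remaining = e^(−Te/τ) = e^(−1.53/0.8084) = 0.1507.
Trapped volume = 556.14 × 0.1507 = 83.81 mL.

84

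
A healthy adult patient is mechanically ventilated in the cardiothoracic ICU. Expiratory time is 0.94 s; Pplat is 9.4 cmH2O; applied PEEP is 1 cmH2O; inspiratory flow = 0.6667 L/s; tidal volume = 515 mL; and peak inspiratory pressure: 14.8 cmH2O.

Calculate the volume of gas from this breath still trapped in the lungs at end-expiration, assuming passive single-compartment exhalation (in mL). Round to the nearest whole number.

78

R = (PIP − Pplat)/V̇ = (14.8 − 9.4) / 0.6667 = 5.4/0.6667 = 8.1 cmH2O·s/L.
C = Vt/(Pplat − PEEP) = 515.0 / (9.4 − 1) = 515.0/8.4 = 61.31 mL/cmH2O.
τ = R × C = 8.1 × 0.06131 L/cmH2O = 0.4966 s.
Fraction remaining = e^(−Te/τ) = e^(−0.94/0.4966) = 0.1506.
Trapped volume = 515.0 × 0.1506 = 77.559 mL.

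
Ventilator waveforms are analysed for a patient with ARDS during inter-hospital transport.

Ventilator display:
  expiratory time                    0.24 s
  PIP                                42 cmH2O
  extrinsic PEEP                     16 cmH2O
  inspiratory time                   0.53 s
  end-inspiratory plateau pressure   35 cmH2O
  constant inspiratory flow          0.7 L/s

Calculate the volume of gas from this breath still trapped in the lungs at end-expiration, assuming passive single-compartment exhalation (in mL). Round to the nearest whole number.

Vt = flow × Ti = 0.7 L/s × 0.53 s × 1000 mL/L = 371.0 mL.
R = (PIP − Pplat)/V̇ = (42 − 35) / 0.7 = 7.0/0.7 = 10.0 cmH2O·s/L.
C = Vt/(Pplat − PEEP) = 371.0 / (35 − 16) = 371.0/19.0 = 19.526 mL/cmH2O.
τ = R × C = 10.0 × 0.01953 L/cmH2O = 0.1953 s.
Fraction remaining = e^(−Te/τ) = e^(−0.24/0.1953) = 0.2926.
Trapped volume = 371.0 × 0.2926 = 108.55 mL.

109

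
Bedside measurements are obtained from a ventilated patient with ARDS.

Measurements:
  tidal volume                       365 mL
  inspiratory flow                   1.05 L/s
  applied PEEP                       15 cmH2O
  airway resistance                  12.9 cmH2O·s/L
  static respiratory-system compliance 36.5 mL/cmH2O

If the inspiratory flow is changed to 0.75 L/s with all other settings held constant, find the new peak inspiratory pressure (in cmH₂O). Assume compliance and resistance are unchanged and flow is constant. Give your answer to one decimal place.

PIP = Vt/C + R·V̇ + PEEP (constant-flow equation of motion).
Only the resistive term changes: ΔPIP = R × ΔV̇ = 12.9 × (0.75 − 1.05) = 12.9 × -0.3 = -3.87 cmH2O.
Original PIP = 365/36.5 + 12.9×1.05 + 15 = 38.545 cmH2O; new PIP = 38.545 + (-3.87) = 34.675 cmH2O.

34.7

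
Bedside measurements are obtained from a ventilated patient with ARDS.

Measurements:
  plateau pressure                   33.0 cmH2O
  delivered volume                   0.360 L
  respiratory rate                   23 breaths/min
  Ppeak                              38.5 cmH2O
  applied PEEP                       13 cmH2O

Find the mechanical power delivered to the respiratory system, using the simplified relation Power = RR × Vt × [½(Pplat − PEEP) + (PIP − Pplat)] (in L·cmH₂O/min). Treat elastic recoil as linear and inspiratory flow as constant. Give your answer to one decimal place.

Per-breath work = Vt × [½(Pplat−PEEP) + (PIP−Pplat)] = 0.360 × [0.5×20.0 + 5.5] = 0.360 × 15.5 = 5.58 L·cmH2O.
Power = 23 × 5.58 = 128.34 L·cmH2O/min.

128.3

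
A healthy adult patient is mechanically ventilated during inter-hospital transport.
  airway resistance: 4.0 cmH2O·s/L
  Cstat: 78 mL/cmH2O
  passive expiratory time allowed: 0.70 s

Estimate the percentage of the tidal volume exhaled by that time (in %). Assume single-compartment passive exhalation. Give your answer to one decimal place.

τ = R × C = 4.0 × 78 mL/cmH2O = 4.0 × 0.078 L/cmH2O = 0.312 s.
Passive exhalation: V(t)/V₀ = e^(−t/τ) = e^(−0.70/0.312) = 0.1061.
Fraction exhaled = 1 − 0.1061 = 0.8939 → 89.39%.

89.4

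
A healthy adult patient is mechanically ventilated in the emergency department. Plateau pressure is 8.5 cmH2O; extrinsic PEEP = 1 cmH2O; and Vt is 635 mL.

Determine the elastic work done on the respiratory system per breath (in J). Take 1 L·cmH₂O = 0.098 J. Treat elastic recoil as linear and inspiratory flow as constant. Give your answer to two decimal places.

0.23

Elastic work ≈ ½ × (Pplat − PEEP) × Vt = 0.5 × (8.5 − 1) × 0.635 L = 0.5 × 7.5 × 0.635 = 2.381 L·cmH2O.
× 0.098 J/(L·cmH2O) → 0.2333 J.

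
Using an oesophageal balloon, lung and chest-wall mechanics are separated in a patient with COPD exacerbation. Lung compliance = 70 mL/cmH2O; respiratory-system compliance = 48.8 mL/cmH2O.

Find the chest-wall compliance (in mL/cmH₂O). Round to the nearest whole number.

161

1/Ccw = 1/Crs − 1/CL.
1/Ccw = 1/48.8 − 1/70 = 0.006206.
Ccw = 161.13 mL/cmH2O.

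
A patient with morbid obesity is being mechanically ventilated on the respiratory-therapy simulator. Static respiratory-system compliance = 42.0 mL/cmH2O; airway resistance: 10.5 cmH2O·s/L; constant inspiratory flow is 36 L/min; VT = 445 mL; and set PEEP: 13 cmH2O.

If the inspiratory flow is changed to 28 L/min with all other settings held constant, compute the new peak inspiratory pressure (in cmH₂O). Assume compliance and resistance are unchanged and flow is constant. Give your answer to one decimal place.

Flow: 36 L/min ÷ 60 = 0.6 L/s.
New flow: 28 L/min ÷ 60 = 0.4667 L/s.
PIP = Vt/C + R·V̇ + PEEP (constant-flow equation of motion).
Only the resistive term changes: ΔPIP = R × ΔV̇ = 10.5 × (0.4667 − 0.6) = 10.5 × -0.1333 = -1.4 cmH2O.
Original PIP = 445/42.0 + 10.5×0.6 + 13 = 29.895 cmH2O; new PIP = 29.895 + (-1.4) = 28.495 cmH2O.

28.5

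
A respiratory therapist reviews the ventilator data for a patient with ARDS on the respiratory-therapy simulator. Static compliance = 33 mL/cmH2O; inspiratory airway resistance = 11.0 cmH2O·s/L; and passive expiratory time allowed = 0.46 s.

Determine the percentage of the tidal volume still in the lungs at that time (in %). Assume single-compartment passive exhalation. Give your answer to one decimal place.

τ = R × C = 11.0 × 33 mL/cmH2O = 11.0 × 0.033 L/cmH2O = 0.363 s.
Passive exhalation: V(t)/V₀ = e^(−t/τ) = e^(−0.46/0.363) = 0.2816.
Fraction remaining = 0.2816 → 28.16%.

28.2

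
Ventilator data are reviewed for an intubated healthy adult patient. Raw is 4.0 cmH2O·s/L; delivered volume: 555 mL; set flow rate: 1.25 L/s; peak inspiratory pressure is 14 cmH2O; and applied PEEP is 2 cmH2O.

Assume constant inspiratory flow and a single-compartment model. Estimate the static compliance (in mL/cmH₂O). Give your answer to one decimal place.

Equation of motion (constant flow): PIP = Vt/C + R·V̇ + PEEP.
Vt/C = PIP − R·V̇ − PEEP = 14 − 4.0×1.25 − 2 = 14 − 5.0 − 2 = 7.0 cmH2O.
C = Vt / 7.0 = 555 / 7.0 = 79.286 mL/cmH2O.

79.3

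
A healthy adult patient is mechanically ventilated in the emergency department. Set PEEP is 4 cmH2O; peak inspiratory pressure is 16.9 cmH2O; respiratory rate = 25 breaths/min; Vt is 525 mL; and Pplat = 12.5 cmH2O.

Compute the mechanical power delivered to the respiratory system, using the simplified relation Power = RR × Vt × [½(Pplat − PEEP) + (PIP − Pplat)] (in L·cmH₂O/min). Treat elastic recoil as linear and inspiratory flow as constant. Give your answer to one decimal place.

Per-breath work = Vt × [½(Pplat−PEEP) + (PIP−Pplat)] = 0.525 × [0.5×8.5 + 4.4] = 0.525 × 8.65 = 4.541 L·cmH2O.
Power = 25 × 4.541 = 113.53 L·cmH2O/min.

113.5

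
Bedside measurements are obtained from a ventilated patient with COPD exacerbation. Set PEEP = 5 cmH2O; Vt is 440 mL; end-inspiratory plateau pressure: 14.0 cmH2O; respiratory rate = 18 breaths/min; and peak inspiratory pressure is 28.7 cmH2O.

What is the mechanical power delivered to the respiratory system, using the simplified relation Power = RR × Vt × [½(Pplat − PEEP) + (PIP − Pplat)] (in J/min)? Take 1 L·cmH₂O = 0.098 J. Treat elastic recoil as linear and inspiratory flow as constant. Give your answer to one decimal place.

Per-breath work = Vt × [½(Pplat−PEEP) + (PIP−Pplat)] = 0.440 × [0.5×9.0 + 14.7] = 0.440 × 19.2 = 8.448 L·cmH2O.
Power = 18 × 8.448 = 152.06 L·cmH2O/min.
× 0.098 J/(L·cmH2O) → 14.902 J/min.

14.9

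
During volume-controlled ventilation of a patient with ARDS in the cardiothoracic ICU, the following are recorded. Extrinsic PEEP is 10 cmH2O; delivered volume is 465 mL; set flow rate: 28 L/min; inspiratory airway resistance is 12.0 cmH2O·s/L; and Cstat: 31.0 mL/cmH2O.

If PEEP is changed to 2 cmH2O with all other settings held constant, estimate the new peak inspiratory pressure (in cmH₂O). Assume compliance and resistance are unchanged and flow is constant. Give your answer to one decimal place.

Flow: 28 L/min ÷ 60 = 0.4667 L/s.
PIP = Vt/C + R·V̇ + PEEP (constant-flow equation of motion).
Only the baseline term changes: ΔPIP = ΔPEEP = 2 − 10 = -8.0 cmH2O.
Original PIP = 465/31.0 + 12.0×0.4667 + 10 = 30.6 cmH2O; new PIP = 30.6 + (-8.0) = 22.6 cmH2O.

22.6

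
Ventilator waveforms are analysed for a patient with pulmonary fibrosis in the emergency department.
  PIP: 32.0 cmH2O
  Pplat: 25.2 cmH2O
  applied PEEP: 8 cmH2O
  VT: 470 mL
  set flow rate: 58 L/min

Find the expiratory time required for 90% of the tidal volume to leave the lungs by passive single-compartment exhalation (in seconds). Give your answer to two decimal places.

Flow: 58 L/min ÷ 60 = 0.9667 L/s.
R = (PIP − Pplat)/V̇ = (32.0 − 25.2) / 0.9667 = 6.8/0.9667 = 7.034 cmH2O·s/L.
C = Vt/(Pplat − PEEP) = 470.0 / (25.2 − 8) = 470.0/17.2 = 27.326 mL/cmH2O.
τ = R × C = 7.034 × 0.02733 L/cmH2O = 0.1922 s.
t = −τ·ln(1 − 0.90) = −0.1922·ln(0.1) = 0.4426 s.

0.44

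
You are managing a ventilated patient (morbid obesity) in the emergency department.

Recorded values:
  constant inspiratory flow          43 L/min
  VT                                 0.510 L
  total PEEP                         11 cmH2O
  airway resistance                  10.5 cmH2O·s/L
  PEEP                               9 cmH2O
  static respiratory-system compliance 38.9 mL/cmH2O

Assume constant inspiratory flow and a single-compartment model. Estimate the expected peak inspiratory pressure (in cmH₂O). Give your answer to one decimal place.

Flow: 43 L/min ÷ 60 = 0.7167 L/s.
Total PEEP = 11 cmH2O (set 9 + intrinsic 2); this is the baseline alveolar pressure.
Equation of motion (constant flow): PIP = Vt/C + R·V̇ + PEEP.
PIP = 510/38.9 + 10.5×0.7167 + 11 = 13.111 + 7.525 + 11 = 31.636 cmH2O.

31.6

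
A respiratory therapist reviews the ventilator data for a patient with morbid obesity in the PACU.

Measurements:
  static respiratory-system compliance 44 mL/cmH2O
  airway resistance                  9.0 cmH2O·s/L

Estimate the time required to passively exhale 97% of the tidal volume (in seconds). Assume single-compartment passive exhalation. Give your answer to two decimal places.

1.39

τ = R × C = 9.0 × 44 mL/cmH2O = 9.0 × 0.044 L/cmH2O = 0.396 s.
Exhaled fraction f = 1 − e^(−t/τ) → t = −τ·ln(1 − f) = −0.396·ln(0.03) = 1.389 s.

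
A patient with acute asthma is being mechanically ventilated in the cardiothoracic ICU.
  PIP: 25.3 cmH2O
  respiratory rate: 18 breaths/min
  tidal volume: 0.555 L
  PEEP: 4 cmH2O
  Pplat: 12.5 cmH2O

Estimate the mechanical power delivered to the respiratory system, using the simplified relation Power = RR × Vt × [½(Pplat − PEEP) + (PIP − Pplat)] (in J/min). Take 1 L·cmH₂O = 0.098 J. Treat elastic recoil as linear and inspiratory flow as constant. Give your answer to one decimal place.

16.7

Per-breath work = Vt × [½(Pplat−PEEP) + (PIP−Pplat)] = 0.555 × [0.5×8.5 + 12.8] = 0.555 × 17.05 = 9.463 L·cmH2O.
Power = 18 × 9.463 = 170.33 L·cmH2O/min.
× 0.098 J/(L·cmH2O) → 16.692 J/min.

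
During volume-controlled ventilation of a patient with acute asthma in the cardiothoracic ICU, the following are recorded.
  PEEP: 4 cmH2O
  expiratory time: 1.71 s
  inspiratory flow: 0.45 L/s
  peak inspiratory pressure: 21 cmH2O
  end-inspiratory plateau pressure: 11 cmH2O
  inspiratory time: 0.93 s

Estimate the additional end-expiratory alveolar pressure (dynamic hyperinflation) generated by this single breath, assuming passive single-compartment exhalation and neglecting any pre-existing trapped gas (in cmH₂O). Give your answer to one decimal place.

Vt = flow × Ti = 0.45 L/s × 0.93 s × 1000 mL/L = 418.5 mL.
R = (PIP − Pplat)/V̇ = (21 − 11) / 0.45 = 10.0/0.45 = 22.222 cmH2O·s/L.
C = Vt/(Pplat − PEEP) = 418.5 / (11 − 4) = 418.5/7.0 = 59.786 mL/cmH2O.
τ = R × C = 22.222 × 0.05979 L/cmH2O = 1.329 s.
Fraction remaining = e^(−Te/τ) = e^(−1.71/1.329) = 0.2762; trapped volume = 418.5 × 0.2762 = 115.59 mL.
Additional alveolar pressure from trapping ≈ V_trapped / C = 115.59 / 59.786 = 1.933 cmH2O.

1.9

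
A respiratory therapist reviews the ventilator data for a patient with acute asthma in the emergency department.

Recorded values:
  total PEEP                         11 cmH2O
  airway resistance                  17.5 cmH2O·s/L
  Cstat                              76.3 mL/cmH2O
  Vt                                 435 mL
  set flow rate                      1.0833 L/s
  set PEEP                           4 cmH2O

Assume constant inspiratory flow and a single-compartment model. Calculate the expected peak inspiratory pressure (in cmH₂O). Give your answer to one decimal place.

35.7

Total PEEP = 11 cmH2O (set 4 + intrinsic 7); this is the baseline alveolar pressure.
Equation of motion (constant flow): PIP = Vt/C + R·V̇ + PEEP.
PIP = 435/76.3 + 17.5×1.0833 + 11 = 5.701 + 18.958 + 11 = 35.659 cmH2O.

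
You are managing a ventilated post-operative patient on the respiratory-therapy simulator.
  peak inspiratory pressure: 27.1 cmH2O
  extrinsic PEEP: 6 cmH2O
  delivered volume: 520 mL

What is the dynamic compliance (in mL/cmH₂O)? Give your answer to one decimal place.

Dynamic compliance = Vt / (PIP − PEEP) = 520 / (27.1 − 6) = 520 / 21.1 = 24.645 mL/cmH2O.

24.6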